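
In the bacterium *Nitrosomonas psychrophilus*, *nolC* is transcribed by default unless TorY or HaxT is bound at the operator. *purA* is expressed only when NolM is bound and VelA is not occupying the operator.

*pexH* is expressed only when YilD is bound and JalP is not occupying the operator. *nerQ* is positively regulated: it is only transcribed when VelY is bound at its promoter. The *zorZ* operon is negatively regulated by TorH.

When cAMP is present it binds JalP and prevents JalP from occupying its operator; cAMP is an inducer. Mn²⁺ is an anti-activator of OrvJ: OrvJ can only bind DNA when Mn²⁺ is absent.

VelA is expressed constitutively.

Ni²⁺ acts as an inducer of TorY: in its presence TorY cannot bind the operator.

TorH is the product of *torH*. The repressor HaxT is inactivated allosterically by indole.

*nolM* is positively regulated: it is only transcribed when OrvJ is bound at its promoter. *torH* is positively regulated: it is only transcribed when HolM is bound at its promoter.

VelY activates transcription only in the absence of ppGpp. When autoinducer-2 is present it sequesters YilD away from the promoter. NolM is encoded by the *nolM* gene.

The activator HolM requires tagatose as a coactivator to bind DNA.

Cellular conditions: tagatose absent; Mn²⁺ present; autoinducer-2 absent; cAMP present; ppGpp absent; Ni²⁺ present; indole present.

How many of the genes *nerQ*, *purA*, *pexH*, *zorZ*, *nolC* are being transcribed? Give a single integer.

4

ppGpp is absent, so VelY is active.
No repressor is bound and VelY is active, so *nerQ* is transcribed.
→ *nerQ* is ON.
VelA is produced constitutively and is active.
Mn²⁺ is present, so OrvJ is inactive.
Required activator OrvJ is absent, so *nolM* is not transcribed.
So NolM is not produced.
With repressor VelA bound, *purA* is not transcribed.
→ *purA* is OFF.
Autoinducer-2 is absent, so YilD is active.
cAMP is present, so JalP is inactive.
No repressor is bound and YilD is active, so *pexH* is transcribed.
→ *pexH* is ON.
Tagatose is absent, so HolM is inactive.
Required activator HolM is absent, so *torH* is not transcribed.
So TorH is not produced.
With no repressor bound, *zorZ* is transcribed.
→ *zorZ* is ON.
Ni²⁺ is present, so TorY is inactive.
Indole is present, so HaxT is inactive.
With no repressor bound, *nolC* is transcribed.
→ *nolC* is ON.
4 of the 5 genes are transcribed.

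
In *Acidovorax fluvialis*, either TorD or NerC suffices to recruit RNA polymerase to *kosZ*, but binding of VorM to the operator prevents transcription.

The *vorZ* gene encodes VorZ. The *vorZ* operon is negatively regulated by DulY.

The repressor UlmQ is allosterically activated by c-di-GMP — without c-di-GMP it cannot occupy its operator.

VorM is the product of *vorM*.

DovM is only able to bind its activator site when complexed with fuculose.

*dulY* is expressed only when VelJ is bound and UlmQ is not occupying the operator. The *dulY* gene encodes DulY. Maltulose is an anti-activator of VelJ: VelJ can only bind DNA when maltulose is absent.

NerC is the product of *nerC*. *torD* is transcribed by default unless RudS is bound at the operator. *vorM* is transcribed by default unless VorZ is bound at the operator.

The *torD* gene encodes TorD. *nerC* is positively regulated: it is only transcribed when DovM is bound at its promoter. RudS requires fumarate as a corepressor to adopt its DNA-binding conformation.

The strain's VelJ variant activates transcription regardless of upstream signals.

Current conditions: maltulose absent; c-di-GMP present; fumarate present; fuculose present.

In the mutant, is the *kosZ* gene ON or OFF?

ON

Fumarate is present, so RudS is active.
With repressor RudS bound, *torD* is not transcribed.
So TorD is not produced.
Fuculose is present, so DovM is active.
No repressor is bound and DovM is active, so *nerC* is transcribed.
So NerC is produced and active.
c-di-GMP is present, so UlmQ is active.
VelJ is constitutively active in this strain.
With repressor UlmQ bound, *dulY* is not transcribed.
So DulY is not produced.
With no repressor bound, *vorZ* is transcribed.
So VorZ is produced and active.
With repressor VorZ bound, *vorM* is not transcribed.
So VorM is not produced.
Activator NerC is present, so *kosZ* is transcribed.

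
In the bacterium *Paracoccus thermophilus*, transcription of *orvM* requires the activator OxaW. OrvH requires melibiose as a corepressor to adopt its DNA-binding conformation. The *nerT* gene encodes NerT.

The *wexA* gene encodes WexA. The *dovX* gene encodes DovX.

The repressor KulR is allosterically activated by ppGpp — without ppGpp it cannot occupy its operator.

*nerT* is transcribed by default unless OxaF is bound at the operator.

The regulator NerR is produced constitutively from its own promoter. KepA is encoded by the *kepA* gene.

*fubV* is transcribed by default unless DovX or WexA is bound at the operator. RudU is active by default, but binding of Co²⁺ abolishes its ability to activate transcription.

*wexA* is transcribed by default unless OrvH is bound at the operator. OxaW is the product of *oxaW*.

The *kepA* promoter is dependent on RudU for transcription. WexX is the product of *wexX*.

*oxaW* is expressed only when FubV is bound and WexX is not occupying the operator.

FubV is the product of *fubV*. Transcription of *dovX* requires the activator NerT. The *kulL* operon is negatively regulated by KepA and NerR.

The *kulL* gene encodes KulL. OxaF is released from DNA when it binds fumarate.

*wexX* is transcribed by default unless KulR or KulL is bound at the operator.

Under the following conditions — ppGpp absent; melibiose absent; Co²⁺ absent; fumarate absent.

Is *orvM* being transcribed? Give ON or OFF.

OFF

Fumarate is absent, so OxaF is active.
With repressor OxaF bound, *nerT* is not transcribed.
So NerT is not produced.
Required activator NerT is absent, so *dovX* is not transcribed.
So DovX is not produced.
Melibiose is absent, so OrvH is inactive.
With no repressor bound, *wexA* is transcribed.
So WexA is produced and active.
With repressor WexA bound, *fubV* is not transcribed.
So FubV is not produced.
ppGpp is absent, so KulR is inactive.
Co²⁺ is absent, so RudU is active.
No repressor is bound and RudU is active, so *kepA* is transcribed.
So KepA is produced and active.
NerR is produced constitutively and is active.
With repressor KepA bound, *kulL* is not transcribed.
So KulL is not produced.
With no repressor bound, *wexX* is transcribed.
So WexX is produced and active.
With repressor WexX bound, *oxaW* is not transcribed.
So OxaW is not produced.
Required activator OxaW is absent, so *orvM* is not transcribed.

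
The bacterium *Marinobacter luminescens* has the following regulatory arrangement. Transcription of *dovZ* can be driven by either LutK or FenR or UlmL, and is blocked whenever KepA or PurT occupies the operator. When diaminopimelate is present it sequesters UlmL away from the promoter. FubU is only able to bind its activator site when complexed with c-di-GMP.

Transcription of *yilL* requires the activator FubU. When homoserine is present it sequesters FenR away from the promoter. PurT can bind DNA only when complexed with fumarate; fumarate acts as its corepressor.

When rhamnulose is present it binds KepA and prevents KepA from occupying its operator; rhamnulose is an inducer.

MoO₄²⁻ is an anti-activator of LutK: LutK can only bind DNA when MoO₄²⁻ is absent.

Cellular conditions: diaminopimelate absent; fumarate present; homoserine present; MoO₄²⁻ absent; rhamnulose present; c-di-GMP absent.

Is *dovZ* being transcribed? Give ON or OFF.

MoO₄²⁻ is absent, so LutK is active.
Homoserine is present, so FenR is inactive.
Diaminopimelate is absent, so UlmL is active.
Rhamnulose is present, so KepA is inactive.
Fumarate is present, so PurT is active.
With repressor PurT bound, *dovZ* is not transcribed.

OFF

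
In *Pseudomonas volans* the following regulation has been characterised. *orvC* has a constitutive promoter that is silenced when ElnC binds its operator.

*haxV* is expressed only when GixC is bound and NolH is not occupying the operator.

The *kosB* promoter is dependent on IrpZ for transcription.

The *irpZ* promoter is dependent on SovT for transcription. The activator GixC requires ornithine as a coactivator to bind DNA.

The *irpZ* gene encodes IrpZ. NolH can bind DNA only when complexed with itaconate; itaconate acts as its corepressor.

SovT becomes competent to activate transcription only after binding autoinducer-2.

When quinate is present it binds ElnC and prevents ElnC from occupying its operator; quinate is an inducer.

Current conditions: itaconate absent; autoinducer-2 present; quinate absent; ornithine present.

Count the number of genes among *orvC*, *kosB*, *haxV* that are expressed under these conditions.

2

Quinate is absent, so ElnC is active.
With repressor ElnC bound, *orvC* is not transcribed.
→ *orvC* is OFF.
Autoinducer-2 is present, so SovT is active.
No repressor is bound and SovT is active, so *irpZ* is transcribed.
So IrpZ is produced and active.
No repressor is bound and IrpZ is active, so *kosB* is transcribed.
→ *kosB* is ON.
Ornithine is present, so GixC is active.
Itaconate is absent, so NolH is inactive.
No repressor is bound and GixC is active, so *haxV* is transcribed.
→ *haxV* is ON.
2 of the 3 genes are transcribed.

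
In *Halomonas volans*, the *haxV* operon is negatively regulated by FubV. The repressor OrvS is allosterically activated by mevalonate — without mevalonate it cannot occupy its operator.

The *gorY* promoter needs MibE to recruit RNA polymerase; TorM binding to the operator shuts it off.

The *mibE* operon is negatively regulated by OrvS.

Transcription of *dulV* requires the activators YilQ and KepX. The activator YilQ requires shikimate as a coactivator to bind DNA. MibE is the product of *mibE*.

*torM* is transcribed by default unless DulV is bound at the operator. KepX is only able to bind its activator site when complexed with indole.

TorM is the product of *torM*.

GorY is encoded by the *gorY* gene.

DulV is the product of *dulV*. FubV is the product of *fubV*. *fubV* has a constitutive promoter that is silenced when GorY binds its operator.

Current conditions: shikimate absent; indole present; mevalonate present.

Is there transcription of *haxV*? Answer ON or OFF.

OFF

Shikimate is absent, so YilQ is inactive.
Indole is present, so KepX is active.
Required activator YilQ is absent, so *dulV* is not transcribed.
So DulV is not produced.
With no repressor bound, *torM* is transcribed.
So TorM is produced and active.
Mevalonate is present, so OrvS is active.
With repressor OrvS bound, *mibE* is not transcribed.
So MibE is not produced.
With repressor TorM bound, *gorY* is not transcribed.
So GorY is not produced.
With no repressor bound, *fubV* is transcribed.
So FubV is produced and active.
With repressor FubV bound, *haxV* is not transcribed.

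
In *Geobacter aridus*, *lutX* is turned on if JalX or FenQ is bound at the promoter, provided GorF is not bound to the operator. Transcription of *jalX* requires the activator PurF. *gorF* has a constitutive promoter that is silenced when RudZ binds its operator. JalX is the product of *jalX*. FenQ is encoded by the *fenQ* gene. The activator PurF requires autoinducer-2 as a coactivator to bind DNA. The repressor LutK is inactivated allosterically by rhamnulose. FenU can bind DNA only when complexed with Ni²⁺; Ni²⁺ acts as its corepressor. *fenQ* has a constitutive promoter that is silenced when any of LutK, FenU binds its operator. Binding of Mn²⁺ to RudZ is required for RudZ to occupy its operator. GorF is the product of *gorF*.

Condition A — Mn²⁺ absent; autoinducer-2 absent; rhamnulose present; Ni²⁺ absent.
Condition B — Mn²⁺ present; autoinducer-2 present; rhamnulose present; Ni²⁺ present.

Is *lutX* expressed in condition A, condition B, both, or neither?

Condition A:
Mn²⁺ is absent, so RudZ is inactive.
With no repressor bound, *gorF* is transcribed.
So GorF is produced and active.
Autoinducer-2 is absent, so PurF is inactive.
Required activator PurF is absent, so *jalX* is not transcribed.
So JalX is not produced.
Rhamnulose is present, so LutK is inactive.
Ni²⁺ is absent, so FenU is inactive.
With no repressor bound, *fenQ* is transcribed.
So FenQ is produced and active.
With repressor GorF bound, *lutX* is not transcribed.
→ *lutX* is OFF in A.
Condition B:
Mn²⁺ is present, so RudZ is active.
With repressor RudZ bound, *gorF* is not transcribed.
So GorF is not produced.
Autoinducer-2 is present, so PurF is active.
No repressor is bound and PurF is active, so *jalX* is transcribed.
So JalX is produced and active.
Rhamnulose is present, so LutK is inactive.
Ni²⁺ is present, so FenU is active.
With repressor FenU bound, *fenQ* is not transcribed.
So FenQ is not produced.
Activator JalX is present, so *lutX* is transcribed.
→ *lutX* is ON in B.

B only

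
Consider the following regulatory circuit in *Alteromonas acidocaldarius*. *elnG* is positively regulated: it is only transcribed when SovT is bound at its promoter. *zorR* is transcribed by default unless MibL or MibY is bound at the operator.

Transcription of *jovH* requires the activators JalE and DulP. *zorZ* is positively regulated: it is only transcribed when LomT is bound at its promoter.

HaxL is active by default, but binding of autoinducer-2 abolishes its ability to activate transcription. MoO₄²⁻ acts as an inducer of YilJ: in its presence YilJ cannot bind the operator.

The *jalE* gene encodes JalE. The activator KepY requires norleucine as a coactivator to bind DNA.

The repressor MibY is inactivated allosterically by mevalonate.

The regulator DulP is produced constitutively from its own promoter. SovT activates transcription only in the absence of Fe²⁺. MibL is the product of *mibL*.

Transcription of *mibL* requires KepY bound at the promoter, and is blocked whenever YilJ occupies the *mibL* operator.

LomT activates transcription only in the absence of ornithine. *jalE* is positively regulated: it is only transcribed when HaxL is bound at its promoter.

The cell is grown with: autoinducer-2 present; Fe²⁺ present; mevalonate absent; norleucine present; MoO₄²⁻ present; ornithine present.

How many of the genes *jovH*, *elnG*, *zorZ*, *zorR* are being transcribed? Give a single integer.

0

Autoinducer-2 is present, so HaxL is inactive.
Required activator HaxL is absent, so *jalE* is not transcribed.
So JalE is not produced.
DulP is produced constitutively and is active.
Required activator JalE is absent, so *jovH* is not transcribed.
→ *jovH* is OFF.
Fe²⁺ is present, so SovT is inactive.
Required activator SovT is absent, so *elnG* is not transcribed.
→ *elnG* is OFF.
Ornithine is present, so LomT is inactive.
Required activator LomT is absent, so *zorZ* is not transcribed.
→ *zorZ* is OFF.
MoO₄²⁻ is present, so YilJ is inactive.
Norleucine is present, so KepY is active.
No repressor is bound and KepY is active, so *mibL* is transcribed.
So MibL is produced and active.
Mevalonate is absent, so MibY is active.
With repressor MibL bound, *zorR* is not transcribed.
→ *zorR* is OFF.
0 of the 4 genes are transcribed.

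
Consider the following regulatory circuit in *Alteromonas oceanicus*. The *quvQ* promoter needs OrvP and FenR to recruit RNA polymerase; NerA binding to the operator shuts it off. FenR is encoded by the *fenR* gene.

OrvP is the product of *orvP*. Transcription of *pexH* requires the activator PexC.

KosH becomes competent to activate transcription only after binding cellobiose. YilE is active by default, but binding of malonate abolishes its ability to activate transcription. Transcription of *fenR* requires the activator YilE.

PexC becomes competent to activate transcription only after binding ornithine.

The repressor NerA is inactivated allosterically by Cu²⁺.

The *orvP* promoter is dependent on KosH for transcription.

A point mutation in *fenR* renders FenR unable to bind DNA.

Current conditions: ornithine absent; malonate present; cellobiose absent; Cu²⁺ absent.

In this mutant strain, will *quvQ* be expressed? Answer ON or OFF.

OFF

Cellobiose is absent, so KosH is inactive.
Required activator KosH is absent, so *orvP* is not transcribed.
So OrvP is not produced.
FenR is non-functional in this strain, so it has no effect.
Cu²⁺ is absent, so NerA is active.
With repressor NerA bound, *quvQ* is not transcribed.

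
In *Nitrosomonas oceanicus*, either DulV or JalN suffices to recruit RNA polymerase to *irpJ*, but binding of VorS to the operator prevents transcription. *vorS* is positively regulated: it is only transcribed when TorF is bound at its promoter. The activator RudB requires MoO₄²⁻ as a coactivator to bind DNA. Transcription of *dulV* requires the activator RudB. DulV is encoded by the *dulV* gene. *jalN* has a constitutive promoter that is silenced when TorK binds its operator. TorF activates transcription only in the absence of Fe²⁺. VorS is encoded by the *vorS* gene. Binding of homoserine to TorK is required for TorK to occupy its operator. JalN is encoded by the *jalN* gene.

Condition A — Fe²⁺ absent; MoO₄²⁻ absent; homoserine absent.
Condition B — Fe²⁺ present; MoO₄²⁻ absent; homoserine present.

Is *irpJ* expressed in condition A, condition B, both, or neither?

Condition A:
Fe²⁺ is absent, so TorF is active.
No repressor is bound and TorF is active, so *vorS* is transcribed.
So VorS is produced and active.
MoO₄²⁻ is absent, so RudB is inactive.
Required activator RudB is absent, so *dulV* is not transcribed.
So DulV is not produced.
Homoserine is absent, so TorK is inactive.
With no repressor bound, *jalN* is transcribed.
So JalN is produced and active.
With repressor VorS bound, *irpJ* is not transcribed.
→ *irpJ* is OFF in A.
Condition B:
Fe²⁺ is present, so TorF is inactive.
Required activator TorF is absent, so *vorS* is not transcribed.
So VorS is not produced.
MoO₄²⁻ is absent, so RudB is inactive.
Required activator RudB is absent, so *dulV* is not transcribed.
So DulV is not produced.
Homoserine is present, so TorK is active.
With repressor TorK bound, *jalN* is not transcribed.
So JalN is not produced.
No activator is available at the *irpJ* promoter, so *irpJ* is not transcribed.
→ *irpJ* is OFF in B.

neither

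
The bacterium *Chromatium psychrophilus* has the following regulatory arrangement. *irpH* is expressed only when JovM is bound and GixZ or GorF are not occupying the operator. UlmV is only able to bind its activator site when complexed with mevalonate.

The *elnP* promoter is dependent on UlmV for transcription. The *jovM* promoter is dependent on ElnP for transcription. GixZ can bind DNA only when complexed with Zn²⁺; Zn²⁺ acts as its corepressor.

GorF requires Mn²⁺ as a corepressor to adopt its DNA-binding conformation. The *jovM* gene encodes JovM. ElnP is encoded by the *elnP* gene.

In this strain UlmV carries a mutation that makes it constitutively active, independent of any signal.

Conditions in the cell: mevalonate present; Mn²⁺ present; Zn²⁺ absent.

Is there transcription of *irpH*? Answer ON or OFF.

OFF

Zn²⁺ is absent, so GixZ is inactive.
Mn²⁺ is present, so GorF is active.
UlmV is constitutively active in this strain.
No repressor is bound and UlmV is active, so *elnP* is transcribed.
So ElnP is produced and active.
No repressor is bound and ElnP is active, so *jovM* is transcribed.
So JovM is produced and active.
With repressor GorF bound, *irpH* is not transcribed.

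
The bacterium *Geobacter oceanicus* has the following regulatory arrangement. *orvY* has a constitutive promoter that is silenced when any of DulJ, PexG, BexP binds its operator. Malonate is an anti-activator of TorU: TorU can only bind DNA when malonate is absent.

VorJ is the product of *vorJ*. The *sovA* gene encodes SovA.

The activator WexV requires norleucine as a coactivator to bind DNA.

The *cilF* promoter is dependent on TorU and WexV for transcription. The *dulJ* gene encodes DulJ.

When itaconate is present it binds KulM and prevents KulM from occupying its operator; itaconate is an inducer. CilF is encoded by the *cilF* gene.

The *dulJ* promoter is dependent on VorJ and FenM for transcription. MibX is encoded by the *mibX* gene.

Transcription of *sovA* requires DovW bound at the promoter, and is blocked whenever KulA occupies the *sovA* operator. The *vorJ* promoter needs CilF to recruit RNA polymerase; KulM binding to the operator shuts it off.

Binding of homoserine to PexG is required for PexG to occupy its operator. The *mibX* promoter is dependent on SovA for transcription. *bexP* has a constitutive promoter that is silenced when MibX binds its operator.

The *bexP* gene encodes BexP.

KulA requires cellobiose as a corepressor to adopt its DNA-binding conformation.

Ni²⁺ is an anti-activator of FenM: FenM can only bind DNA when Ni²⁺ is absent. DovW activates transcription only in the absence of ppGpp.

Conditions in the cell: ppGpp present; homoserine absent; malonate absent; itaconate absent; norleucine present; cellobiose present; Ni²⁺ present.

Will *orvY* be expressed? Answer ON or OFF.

Itaconate is absent, so KulM is active.
Malonate is absent, so TorU is active.
Norleucine is present, so WexV is active.
No repressor is bound and TorU and WexV are active, so *cilF* is transcribed.
So CilF is produced and active.
With repressor KulM bound, *vorJ* is not transcribed.
So VorJ is not produced.
Ni²⁺ is present, so FenM is inactive.
Required activator VorJ is absent, so *dulJ* is not transcribed.
So DulJ is not produced.
Homoserine is absent, so PexG is inactive.
Cellobiose is present, so KulA is active.
ppGpp is present, so DovW is inactive.
With repressor KulA bound, *sovA* is not transcribed.
So SovA is not produced.
Required activator SovA is absent, so *mibX* is not transcribed.
So MibX is not produced.
With no repressor bound, *bexP* is transcribed.
So BexP is produced and active.
With repressor BexP bound, *orvY* is not transcribed.

OFF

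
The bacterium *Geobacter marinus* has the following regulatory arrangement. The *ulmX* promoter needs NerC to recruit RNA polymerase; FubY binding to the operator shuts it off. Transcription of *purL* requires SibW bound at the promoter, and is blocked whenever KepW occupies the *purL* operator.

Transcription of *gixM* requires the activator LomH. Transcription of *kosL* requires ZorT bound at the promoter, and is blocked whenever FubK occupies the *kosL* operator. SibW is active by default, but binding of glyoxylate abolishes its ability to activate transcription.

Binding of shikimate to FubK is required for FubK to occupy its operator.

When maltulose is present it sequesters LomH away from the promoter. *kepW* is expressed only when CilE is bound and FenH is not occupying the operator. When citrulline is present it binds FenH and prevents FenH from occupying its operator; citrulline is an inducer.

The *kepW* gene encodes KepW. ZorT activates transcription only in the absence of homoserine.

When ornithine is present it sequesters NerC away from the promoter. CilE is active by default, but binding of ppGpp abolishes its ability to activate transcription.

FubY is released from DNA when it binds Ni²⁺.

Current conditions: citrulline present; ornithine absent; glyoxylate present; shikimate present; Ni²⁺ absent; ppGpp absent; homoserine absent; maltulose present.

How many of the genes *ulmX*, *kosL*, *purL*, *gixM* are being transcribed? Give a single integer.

Ornithine is absent, so NerC is active.
Ni²⁺ is absent, so FubY is active.
With repressor FubY bound, *ulmX* is not transcribed.
→ *ulmX* is OFF.
Shikimate is present, so FubK is active.
Homoserine is absent, so ZorT is active.
With repressor FubK bound, *kosL* is not transcribed.
→ *kosL* is OFF.
Citrulline is present, so FenH is inactive.
ppGpp is absent, so CilE is active.
No repressor is bound and CilE is active, so *kepW* is transcribed.
So KepW is produced and active.
Glyoxylate is present, so SibW is inactive.
With repressor KepW bound, *purL* is not transcribed.
→ *purL* is OFF.
Maltulose is present, so LomH is inactive.
Required activator LomH is absent, so *gixM* is not transcribed.
→ *gixM* is OFF.
0 of the 4 genes are transcribed.

0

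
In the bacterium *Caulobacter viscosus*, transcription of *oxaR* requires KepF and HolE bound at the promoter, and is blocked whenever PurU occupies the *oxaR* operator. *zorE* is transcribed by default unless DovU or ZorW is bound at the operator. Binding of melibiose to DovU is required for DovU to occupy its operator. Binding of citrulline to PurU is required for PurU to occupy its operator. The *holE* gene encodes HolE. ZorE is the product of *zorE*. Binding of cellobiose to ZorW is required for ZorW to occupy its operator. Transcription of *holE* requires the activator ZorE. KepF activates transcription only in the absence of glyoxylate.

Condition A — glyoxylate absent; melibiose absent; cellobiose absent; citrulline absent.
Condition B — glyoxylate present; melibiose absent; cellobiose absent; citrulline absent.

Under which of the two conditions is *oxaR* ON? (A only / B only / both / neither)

A only

Condition A:
Glyoxylate is absent, so KepF is active.
Melibiose is absent, so DovU is inactive.
Cellobiose is absent, so ZorW is inactive.
With no repressor bound, *zorE* is transcribed.
So ZorE is produced and active.
No repressor is bound and ZorE is active, so *holE* is transcribed.
So HolE is produced and active.
Citrulline is absent, so PurU is inactive.
No repressor is bound and KepF and HolE are active, so *oxaR* is transcribed.
→ *oxaR* is ON in A.
Condition B:
Glyoxylate is present, so KepF is inactive.
Melibiose is absent, so DovU is inactive.
Cellobiose is absent, so ZorW is inactive.
With no repressor bound, *zorE* is transcribed.
So ZorE is produced and active.
No repressor is bound and ZorE is active, so *holE* is transcribed.
So HolE is produced and active.
Citrulline is absent, so PurU is inactive.
Required activator KepF is absent, so *oxaR* is not transcribed.
→ *oxaR* is OFF in B.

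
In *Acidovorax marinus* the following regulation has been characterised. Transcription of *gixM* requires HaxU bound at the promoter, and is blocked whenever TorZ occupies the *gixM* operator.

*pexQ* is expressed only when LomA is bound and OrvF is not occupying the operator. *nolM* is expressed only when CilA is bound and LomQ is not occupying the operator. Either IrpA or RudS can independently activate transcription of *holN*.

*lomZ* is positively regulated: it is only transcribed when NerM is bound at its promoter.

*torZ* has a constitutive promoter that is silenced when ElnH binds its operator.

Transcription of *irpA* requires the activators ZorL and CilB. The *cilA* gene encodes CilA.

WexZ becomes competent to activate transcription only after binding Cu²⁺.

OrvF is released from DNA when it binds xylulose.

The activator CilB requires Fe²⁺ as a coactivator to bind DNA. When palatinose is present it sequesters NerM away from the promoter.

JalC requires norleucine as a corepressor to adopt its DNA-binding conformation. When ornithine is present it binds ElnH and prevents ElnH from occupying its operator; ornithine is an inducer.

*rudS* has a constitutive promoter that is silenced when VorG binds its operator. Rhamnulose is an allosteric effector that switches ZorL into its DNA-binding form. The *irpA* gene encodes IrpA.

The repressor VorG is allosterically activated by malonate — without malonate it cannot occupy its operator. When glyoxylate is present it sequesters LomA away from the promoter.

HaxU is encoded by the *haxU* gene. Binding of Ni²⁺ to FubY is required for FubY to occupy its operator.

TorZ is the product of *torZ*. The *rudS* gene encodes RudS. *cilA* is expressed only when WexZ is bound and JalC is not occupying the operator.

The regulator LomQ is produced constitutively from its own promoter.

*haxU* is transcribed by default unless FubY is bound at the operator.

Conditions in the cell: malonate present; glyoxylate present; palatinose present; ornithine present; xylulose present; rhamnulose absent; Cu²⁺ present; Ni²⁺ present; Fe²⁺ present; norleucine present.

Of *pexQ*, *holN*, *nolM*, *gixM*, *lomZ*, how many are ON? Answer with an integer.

0

Xylulose is present, so OrvF is inactive.
Glyoxylate is present, so LomA is inactive.
Required activator LomA is absent, so *pexQ* is not transcribed.
→ *pexQ* is OFF.
Rhamnulose is absent, so ZorL is inactive.
Fe²⁺ is present, so CilB is active.
Required activator ZorL is absent, so *irpA* is not transcribed.
So IrpA is not produced.
Malonate is present, so VorG is active.
With repressor VorG bound, *rudS* is not transcribed.
So RudS is not produced.
No activator is available at the *holN* promoter, so *holN* is not transcribed.
→ *holN* is OFF.
Cu²⁺ is present, so WexZ is active.
Norleucine is present, so JalC is active.
With repressor JalC bound, *cilA* is not transcribed.
So CilA is not produced.
LomQ is produced constitutively and is active.
With repressor LomQ bound, *nolM* is not transcribed.
→ *nolM* is OFF.
Ornithine is present, so ElnH is inactive.
With no repressor bound, *torZ* is transcribed.
So TorZ is produced and active.
Ni²⁺ is present, so FubY is active.
With repressor FubY bound, *haxU* is not transcribed.
So HaxU is not produced.
With repressor TorZ bound, *gixM* is not transcribed.
→ *gixM* is OFF.
Palatinose is present, so NerM is inactive.
Required activator NerM is absent, so *lomZ* is not transcribed.
→ *lomZ* is OFF.
0 of the 5 genes are transcribed.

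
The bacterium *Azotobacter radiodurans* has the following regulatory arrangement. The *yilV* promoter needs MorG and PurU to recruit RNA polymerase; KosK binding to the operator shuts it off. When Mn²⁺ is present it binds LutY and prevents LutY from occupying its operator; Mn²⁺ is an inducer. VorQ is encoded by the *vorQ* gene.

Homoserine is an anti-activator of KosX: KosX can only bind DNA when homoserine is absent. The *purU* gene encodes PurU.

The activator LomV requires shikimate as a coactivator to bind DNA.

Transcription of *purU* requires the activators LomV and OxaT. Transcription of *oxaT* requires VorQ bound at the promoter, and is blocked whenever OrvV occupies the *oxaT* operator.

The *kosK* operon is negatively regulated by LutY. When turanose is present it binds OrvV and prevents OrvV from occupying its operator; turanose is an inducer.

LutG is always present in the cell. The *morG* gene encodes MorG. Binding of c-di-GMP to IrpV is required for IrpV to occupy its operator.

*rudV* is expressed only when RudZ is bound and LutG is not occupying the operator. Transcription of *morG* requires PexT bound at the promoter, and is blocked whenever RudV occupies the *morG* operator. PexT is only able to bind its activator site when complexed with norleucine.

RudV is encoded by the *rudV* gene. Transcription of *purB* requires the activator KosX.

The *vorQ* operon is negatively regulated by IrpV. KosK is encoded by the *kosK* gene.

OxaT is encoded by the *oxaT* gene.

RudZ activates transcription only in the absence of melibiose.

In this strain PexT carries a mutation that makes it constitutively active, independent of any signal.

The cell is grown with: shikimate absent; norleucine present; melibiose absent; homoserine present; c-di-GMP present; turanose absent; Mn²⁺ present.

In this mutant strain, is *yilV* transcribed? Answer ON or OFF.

OFF

PexT is constitutively active in this strain.
Melibiose is absent, so RudZ is active.
LutG is produced constitutively and is active.
With repressor LutG bound, *rudV* is not transcribed.
So RudV is not produced.
No repressor is bound and PexT is active, so *morG* is transcribed.
So MorG is produced and active.
Mn²⁺ is present, so LutY is inactive.
With no repressor bound, *kosK* is transcribed.
So KosK is produced and active.
Shikimate is absent, so LomV is inactive.
Turanose is absent, so OrvV is active.
c-di-GMP is present, so IrpV is active.
With repressor IrpV bound, *vorQ* is not transcribed.
So VorQ is not produced.
With repressor OrvV bound, *oxaT* is not transcribed.
So OxaT is not produced.
Required activator LomV is absent, so *purU* is not transcribed.
So PurU is not produced.
With repressor KosK bound, *yilV* is not transcribed.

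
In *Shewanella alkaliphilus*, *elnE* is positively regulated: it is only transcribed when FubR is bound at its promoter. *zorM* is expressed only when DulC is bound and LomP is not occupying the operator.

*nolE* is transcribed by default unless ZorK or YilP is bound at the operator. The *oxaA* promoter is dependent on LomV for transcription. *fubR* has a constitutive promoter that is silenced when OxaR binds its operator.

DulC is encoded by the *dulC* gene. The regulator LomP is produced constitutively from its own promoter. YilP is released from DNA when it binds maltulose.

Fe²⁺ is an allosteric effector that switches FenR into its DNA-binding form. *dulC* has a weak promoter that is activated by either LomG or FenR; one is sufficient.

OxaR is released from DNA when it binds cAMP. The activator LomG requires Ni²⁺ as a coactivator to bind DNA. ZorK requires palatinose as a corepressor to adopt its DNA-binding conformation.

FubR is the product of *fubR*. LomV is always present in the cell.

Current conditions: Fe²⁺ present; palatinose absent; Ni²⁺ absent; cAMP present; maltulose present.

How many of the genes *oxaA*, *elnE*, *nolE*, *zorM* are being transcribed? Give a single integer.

3

LomV is produced constitutively and is active.
No repressor is bound and LomV is active, so *oxaA* is transcribed.
→ *oxaA* is ON.
cAMP is present, so OxaR is inactive.
With no repressor bound, *fubR* is transcribed.
So FubR is produced and active.
No repressor is bound and FubR is active, so *elnE* is transcribed.
→ *elnE* is ON.
Palatinose is absent, so ZorK is inactive.
Maltulose is present, so YilP is inactive.
With no repressor bound, *nolE* is transcribed.
→ *nolE* is ON.
LomP is produced constitutively and is active.
Ni²⁺ is absent, so LomG is inactive.
Fe²⁺ is present, so FenR is active.
Activator FenR is present, so *dulC* is transcribed.
So DulC is produced and active.
With repressor LomP bound, *zorM* is not transcribed.
→ *zorM* is OFF.
3 of the 4 genes are transcribed.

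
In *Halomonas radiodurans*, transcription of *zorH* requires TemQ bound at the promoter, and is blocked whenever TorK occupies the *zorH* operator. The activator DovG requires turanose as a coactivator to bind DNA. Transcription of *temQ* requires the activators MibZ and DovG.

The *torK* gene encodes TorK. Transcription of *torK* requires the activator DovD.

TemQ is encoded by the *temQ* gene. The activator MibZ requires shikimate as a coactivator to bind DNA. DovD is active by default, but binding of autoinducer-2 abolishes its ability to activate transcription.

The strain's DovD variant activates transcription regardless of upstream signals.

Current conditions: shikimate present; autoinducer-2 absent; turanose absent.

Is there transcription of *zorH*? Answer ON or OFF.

OFF

DovD is constitutively active in this strain.
No repressor is bound and DovD is active, so *torK* is transcribed.
So TorK is produced and active.
Shikimate is present, so MibZ is active.
Turanose is absent, so DovG is inactive.
Required activator DovG is absent, so *temQ* is not transcribed.
So TemQ is not produced.
With repressor TorK bound, *zorH* is not transcribed.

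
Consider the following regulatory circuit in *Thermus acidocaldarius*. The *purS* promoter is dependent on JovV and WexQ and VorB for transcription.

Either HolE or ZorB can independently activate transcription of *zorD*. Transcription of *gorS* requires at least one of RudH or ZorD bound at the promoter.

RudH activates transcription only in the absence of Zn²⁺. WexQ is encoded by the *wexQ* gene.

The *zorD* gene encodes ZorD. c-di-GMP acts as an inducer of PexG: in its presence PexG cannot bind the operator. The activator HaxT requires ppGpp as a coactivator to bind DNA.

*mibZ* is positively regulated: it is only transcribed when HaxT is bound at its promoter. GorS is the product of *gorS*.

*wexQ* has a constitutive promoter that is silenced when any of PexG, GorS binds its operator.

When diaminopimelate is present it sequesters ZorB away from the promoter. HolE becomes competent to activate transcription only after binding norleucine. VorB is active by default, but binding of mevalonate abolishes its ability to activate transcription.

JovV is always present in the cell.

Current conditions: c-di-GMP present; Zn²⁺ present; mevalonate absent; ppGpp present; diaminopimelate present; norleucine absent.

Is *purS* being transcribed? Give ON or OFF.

JovV is produced constitutively and is active.
c-di-GMP is present, so PexG is inactive.
Zn²⁺ is present, so RudH is inactive.
Norleucine is absent, so HolE is inactive.
Diaminopimelate is present, so ZorB is inactive.
No activator is available at the *zorD* promoter, so *zorD* is not transcribed.
So ZorD is not produced.
No activator is available at the *gorS* promoter, so *gorS* is not transcribed.
So GorS is not produced.
With no repressor bound, *wexQ* is transcribed.
So WexQ is produced and active.
Mevalonate is absent, so VorB is active.
No repressor is bound and JovV and WexQ and VorB are active, so *purS* is transcribed.

ON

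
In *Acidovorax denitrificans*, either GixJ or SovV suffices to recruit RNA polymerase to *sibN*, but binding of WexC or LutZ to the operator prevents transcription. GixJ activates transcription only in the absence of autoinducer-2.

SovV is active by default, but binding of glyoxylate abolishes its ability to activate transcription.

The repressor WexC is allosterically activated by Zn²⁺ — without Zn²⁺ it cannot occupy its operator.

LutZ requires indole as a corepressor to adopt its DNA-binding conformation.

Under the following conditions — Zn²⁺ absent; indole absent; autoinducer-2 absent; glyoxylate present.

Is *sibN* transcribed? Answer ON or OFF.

Zn²⁺ is absent, so WexC is inactive.
Indole is absent, so LutZ is inactive.
Autoinducer-2 is absent, so GixJ is active.
Glyoxylate is present, so SovV is inactive.
Activator GixJ is present, so *sibN* is transcribed.

ON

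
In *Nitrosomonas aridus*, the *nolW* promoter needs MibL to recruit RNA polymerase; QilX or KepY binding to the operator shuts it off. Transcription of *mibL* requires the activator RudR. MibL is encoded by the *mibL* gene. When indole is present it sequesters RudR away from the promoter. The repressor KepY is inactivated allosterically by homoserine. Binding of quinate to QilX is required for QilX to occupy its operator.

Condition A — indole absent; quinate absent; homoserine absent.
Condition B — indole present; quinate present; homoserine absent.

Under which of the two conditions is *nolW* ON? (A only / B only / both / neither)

neither

Condition A:
Indole is absent, so RudR is active.
No repressor is bound and RudR is active, so *mibL* is transcribed.
So MibL is produced and active.
Quinate is absent, so QilX is inactive.
Homoserine is absent, so KepY is active.
With repressor KepY bound, *nolW* is not transcribed.
→ *nolW* is OFF in A.
Condition B:
Indole is present, so RudR is inactive.
Required activator RudR is absent, so *mibL* is not transcribed.
So MibL is not produced.
Quinate is present, so QilX is active.
Homoserine is absent, so KepY is active.
With repressor QilX bound, *nolW* is not transcribed.
→ *nolW* is OFF in B.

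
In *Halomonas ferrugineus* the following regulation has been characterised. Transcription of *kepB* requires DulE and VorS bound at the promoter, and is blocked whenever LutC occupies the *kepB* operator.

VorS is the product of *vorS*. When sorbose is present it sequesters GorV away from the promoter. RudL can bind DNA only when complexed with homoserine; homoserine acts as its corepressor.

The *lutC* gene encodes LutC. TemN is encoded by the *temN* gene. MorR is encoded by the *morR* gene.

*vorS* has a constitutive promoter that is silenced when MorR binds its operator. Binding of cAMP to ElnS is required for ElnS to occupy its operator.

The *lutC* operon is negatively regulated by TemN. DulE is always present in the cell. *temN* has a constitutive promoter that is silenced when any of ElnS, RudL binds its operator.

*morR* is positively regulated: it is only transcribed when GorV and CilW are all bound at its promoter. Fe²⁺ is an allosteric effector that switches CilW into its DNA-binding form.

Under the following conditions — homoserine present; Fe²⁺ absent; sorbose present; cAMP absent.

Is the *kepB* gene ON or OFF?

DulE is produced constitutively and is active.
cAMP is absent, so ElnS is inactive.
Homoserine is present, so RudL is active.
With repressor RudL bound, *temN* is not transcribed.
So TemN is not produced.
With no repressor bound, *lutC* is transcribed.
So LutC is produced and active.
Sorbose is present, so GorV is inactive.
Fe²⁺ is absent, so CilW is inactive.
Required activator GorV is absent, so *morR* is not transcribed.
So MorR is not produced.
With no repressor bound, *vorS* is transcribed.
So VorS is produced and active.
With repressor LutC bound, *kepB* is not transcribed.

OFF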